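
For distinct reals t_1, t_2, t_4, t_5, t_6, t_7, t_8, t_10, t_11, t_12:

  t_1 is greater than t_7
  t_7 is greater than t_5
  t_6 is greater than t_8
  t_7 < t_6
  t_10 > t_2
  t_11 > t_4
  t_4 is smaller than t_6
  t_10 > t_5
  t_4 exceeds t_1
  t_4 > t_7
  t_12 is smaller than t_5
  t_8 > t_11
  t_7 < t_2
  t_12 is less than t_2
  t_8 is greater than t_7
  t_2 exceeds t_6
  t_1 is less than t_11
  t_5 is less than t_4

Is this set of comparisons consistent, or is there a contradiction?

The single ordering t_12 < t_5 < t_7 < t_1 < t_4 < t_11 < t_8 < t_6 < t_2 < t_10 satisfies every listed relation, so no contradiction arises.

consistent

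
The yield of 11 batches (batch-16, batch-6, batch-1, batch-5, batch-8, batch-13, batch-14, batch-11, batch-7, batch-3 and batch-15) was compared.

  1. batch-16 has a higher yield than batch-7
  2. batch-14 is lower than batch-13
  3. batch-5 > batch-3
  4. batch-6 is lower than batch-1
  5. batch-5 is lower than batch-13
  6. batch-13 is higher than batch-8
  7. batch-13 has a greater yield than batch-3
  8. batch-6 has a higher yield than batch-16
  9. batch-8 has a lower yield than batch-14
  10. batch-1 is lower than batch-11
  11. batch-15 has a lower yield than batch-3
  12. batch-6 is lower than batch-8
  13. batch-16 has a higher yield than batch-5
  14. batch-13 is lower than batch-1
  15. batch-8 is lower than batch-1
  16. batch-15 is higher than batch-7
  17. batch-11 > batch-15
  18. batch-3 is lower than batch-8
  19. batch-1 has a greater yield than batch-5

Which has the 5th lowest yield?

The consecutive relations fix a unique order: batch-7 < batch-15 < batch-3 < batch-5 < batch-16 < batch-6 < batch-8 < batch-14 < batch-13 < batch-1 < batch-11.
The 5th smallest is batch-16.

batch-16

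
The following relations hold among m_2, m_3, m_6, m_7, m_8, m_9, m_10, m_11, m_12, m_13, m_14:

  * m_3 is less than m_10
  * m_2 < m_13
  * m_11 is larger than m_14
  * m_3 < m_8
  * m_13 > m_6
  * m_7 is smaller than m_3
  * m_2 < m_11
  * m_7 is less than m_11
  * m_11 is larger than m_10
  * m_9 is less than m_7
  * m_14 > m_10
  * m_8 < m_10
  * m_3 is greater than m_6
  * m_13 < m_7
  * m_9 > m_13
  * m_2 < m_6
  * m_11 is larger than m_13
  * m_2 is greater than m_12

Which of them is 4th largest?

m_8

Chaining the given pairs: m_12 < m_2 < m_6 < m_13 < m_9 < m_7 < m_3 < m_8 < m_10 < m_14 < m_11.
Counting 4 from the largest end gives m_8.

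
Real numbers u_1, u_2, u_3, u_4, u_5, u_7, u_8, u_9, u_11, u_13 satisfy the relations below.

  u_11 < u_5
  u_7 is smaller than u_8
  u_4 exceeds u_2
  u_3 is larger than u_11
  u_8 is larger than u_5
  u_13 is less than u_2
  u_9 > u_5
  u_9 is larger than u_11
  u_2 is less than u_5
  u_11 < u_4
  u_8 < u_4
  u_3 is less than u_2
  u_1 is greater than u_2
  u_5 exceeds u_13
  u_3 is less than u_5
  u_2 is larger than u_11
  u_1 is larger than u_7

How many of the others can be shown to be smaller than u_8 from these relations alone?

6

From u_8 the given relations immediately reach u_7, u_5.
From those, u_11, u_13, u_3, u_2 — 6 in total.
Nothing else is reachable below u_8; 6 in all.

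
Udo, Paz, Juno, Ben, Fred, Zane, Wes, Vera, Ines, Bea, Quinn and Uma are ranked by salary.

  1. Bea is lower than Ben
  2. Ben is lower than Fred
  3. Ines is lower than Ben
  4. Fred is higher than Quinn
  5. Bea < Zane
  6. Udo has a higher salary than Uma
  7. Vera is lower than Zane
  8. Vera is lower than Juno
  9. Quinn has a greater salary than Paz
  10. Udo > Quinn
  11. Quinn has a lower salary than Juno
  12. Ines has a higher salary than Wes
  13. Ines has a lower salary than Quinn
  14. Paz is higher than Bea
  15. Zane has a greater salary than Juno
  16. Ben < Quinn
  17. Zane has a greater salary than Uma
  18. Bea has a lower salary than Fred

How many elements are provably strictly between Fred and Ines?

The relations place Ines below Fred. An element lies strictly between them when it is forced above Ines and also forced below Fred.
Above Ines: {Ben, Quinn, Udo, Juno, Zane}. Below Fred: {Bea, Wes, Paz, Ben, Quinn}.
Intersection: {Ben, Quinn} — 2.

2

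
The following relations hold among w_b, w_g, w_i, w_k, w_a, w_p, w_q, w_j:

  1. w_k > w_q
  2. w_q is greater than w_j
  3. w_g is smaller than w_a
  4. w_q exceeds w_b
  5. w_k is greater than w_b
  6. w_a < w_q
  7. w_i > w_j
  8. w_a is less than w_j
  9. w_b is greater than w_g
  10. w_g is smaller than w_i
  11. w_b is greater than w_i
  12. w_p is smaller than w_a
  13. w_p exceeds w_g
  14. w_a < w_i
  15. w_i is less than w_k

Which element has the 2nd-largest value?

Piecing the relations together gives one ordering: w_g < w_p < w_a < w_j < w_i < w_b < w_q < w_k.
Counting 2 from the largest end gives w_q.

w_q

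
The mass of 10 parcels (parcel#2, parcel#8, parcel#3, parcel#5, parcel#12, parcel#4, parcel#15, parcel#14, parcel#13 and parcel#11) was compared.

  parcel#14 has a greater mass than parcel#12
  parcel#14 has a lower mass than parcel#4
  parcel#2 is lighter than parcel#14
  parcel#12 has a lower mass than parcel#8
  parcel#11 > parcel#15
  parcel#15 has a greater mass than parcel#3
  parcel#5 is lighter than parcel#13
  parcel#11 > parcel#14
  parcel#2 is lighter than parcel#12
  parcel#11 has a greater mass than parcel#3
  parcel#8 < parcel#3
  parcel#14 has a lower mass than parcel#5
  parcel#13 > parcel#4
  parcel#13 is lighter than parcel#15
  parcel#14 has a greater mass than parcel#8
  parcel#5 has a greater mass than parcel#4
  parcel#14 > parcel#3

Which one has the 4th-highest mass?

parcel#5

Chaining the given pairs: parcel#2 < parcel#12 < parcel#8 < parcel#3 < parcel#14 < parcel#4 < parcel#5 < parcel#13 < parcel#15 < parcel#11.
Counting 4 from the largest end gives parcel#5.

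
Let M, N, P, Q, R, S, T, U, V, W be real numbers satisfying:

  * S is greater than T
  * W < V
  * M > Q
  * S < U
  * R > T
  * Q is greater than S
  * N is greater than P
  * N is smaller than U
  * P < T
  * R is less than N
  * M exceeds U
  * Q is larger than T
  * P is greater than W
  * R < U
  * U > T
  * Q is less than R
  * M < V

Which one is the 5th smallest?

Piecing the relations together gives one ordering: W < P < T < S < Q < R < N < U < M < V.
The 5th smallest is Q.

Q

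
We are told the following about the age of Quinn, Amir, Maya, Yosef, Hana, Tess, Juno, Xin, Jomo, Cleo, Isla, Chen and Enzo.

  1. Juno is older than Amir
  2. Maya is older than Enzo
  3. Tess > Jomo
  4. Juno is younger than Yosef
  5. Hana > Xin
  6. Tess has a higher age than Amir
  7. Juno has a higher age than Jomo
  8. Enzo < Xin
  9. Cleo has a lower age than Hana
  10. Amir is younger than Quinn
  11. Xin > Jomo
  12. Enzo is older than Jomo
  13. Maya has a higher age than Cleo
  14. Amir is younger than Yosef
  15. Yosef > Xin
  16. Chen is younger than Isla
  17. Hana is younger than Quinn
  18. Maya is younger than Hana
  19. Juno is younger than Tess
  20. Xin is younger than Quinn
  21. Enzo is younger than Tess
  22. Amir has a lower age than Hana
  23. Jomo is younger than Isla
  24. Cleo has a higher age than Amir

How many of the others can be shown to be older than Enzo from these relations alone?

6

Directly above Enzo: Xin, Maya, Tess.
One step further: Yosef, Hana, Quinn (6 so far).
No other element is forced above Enzo by the given relations, so the count is 6.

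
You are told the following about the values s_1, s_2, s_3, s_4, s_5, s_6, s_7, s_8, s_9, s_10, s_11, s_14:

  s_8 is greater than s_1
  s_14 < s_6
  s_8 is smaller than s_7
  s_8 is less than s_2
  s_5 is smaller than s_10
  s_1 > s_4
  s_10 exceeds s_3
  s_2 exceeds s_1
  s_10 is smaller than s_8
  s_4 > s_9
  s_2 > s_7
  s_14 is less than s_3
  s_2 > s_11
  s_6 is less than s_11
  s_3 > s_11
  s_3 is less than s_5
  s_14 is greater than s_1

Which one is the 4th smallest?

s_14

Piecing the relations together gives one ordering: s_9 < s_4 < s_1 < s_14 < s_6 < s_11 < s_3 < s_5 < s_10 < s_8 < s_7 < s_2.
Counting 4 from the smallest end gives s_14.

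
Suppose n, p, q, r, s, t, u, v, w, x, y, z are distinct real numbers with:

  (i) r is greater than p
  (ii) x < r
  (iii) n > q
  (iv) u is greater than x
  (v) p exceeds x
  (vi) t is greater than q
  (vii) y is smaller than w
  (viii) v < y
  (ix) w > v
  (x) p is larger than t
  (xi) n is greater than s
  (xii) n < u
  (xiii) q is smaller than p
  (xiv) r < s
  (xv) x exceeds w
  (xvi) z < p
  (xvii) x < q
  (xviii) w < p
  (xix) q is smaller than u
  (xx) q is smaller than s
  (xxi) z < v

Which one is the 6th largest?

The consecutive relations fix a unique order: z < v < y < w < x < q < t < p < r < s < n < u.
Counting 6 from the largest end gives t.

t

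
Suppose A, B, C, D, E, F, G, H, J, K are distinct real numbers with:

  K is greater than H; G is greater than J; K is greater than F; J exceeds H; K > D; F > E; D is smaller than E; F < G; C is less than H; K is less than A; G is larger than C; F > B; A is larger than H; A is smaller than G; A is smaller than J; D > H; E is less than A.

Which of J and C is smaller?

C

Chaining the given relations: C < H < D < E < F < K < A < J.
So C < J; C is the smaller of the two.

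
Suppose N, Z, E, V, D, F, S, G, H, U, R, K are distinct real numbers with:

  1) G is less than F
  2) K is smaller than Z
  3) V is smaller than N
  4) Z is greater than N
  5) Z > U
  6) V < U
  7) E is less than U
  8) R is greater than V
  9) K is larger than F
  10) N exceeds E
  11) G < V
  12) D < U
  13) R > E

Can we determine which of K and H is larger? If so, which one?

Following every chain through H: nothing is chained to H.
K is not reached, and no chain runs the other way from K to H.
So the given relations leave the order of H and K undetermined.

undetermined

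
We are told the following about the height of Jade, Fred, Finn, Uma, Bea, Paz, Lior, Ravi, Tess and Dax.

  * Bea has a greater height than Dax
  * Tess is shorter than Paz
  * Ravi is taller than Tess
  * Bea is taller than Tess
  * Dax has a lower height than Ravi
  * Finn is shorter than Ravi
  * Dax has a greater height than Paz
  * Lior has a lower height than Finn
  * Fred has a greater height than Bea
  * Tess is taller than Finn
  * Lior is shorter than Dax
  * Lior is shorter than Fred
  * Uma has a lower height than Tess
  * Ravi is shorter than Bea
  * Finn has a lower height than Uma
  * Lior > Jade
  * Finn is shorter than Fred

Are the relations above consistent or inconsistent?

Every relation is compatible with Jade < Lior < Finn < Uma < Tess < Paz < Dax < Ravi < Bea < Fred; the set is consistent.

consistent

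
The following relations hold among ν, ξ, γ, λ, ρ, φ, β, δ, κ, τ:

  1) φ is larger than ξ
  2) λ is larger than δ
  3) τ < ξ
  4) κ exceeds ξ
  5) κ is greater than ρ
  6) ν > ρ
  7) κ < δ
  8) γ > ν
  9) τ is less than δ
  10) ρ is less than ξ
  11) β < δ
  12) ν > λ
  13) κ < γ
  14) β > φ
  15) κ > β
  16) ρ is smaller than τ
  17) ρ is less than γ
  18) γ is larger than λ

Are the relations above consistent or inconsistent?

Every relation is compatible with ρ < τ < ξ < φ < β < κ < δ < λ < ν < γ; the set is consistent.

consistent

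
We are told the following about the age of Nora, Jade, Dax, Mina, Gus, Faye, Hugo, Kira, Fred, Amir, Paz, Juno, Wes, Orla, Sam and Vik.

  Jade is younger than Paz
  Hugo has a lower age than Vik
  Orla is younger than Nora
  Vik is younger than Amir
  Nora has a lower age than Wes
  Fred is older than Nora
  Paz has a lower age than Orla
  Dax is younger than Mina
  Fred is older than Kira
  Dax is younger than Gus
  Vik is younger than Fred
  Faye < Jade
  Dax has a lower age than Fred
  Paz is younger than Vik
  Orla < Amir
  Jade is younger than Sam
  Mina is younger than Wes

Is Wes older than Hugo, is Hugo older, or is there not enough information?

Following every chain through Hugo: above Hugo we get Vik, Fred, Amir.
Wes is not reached, and no chain runs the other way from Wes to Hugo.
So the given relations leave the order of Hugo and Wes undetermined.

undetermined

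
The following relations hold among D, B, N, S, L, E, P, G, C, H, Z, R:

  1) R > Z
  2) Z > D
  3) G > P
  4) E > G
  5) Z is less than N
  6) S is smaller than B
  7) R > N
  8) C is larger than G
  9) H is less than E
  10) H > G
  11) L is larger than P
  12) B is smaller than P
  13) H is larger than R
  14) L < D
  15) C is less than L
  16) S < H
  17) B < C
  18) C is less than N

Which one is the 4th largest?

N

Piecing the relations together gives one ordering: S < B < P < G < C < L < D < Z < N < R < H < E.
Counting 4 from the largest end gives N.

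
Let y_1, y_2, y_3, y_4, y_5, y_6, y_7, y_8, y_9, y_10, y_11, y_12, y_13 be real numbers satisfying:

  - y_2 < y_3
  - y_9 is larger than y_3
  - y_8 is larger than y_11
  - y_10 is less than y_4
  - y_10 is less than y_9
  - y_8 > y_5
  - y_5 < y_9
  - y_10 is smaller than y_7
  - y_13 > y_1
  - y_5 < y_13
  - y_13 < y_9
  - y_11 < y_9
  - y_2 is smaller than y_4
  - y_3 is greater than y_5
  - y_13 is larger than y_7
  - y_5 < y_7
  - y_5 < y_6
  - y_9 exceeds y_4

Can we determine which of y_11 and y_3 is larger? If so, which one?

undetermined

Following every chain through y_11: above y_11 we get y_8, y_9.
y_3 is not reached, and no chain runs the other way from y_3 to y_11.
So the given relations leave the order of y_11 and y_3 undetermined.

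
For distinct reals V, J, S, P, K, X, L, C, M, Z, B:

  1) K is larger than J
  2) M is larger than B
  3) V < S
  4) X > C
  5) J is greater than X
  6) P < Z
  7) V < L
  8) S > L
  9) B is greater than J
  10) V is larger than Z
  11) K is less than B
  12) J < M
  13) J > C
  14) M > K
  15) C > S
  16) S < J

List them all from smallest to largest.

P < Z < V < L < S < C < X < J < K < B < M

Nothing is placed below P, so it is least; from there P < Z; Z < V; V < L; L < S; S < C; C < X; X < J; J < K; K < B; B < M, each given directly.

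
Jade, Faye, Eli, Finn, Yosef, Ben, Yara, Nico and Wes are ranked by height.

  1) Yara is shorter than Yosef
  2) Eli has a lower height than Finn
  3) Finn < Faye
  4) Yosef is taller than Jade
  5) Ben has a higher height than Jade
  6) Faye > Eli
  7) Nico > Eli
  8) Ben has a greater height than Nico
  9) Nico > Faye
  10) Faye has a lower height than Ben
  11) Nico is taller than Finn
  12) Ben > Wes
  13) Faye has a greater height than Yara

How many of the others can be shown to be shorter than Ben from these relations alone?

7

Directly below Ben: Wes, Faye, Jade, Nico.
One step further: Eli, Finn, Yara (7 so far).
No other element is forced below Ben by the given relations, so the count is 7.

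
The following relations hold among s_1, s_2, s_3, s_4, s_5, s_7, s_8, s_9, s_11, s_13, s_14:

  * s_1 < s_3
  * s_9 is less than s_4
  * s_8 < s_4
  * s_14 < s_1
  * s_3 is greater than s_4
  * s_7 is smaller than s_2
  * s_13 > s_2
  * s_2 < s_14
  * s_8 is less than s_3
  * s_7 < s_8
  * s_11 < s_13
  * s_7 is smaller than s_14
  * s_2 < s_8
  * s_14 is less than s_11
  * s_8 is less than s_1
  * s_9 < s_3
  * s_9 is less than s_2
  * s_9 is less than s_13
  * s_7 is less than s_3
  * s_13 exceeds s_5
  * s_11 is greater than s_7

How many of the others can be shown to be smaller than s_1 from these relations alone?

Directly below s_1: s_8, s_14.
One step further: s_7, s_2 (4 so far).
One step further: s_9 (5 so far).
No other element is forced below s_1 by the given relations, so the count is 5.

5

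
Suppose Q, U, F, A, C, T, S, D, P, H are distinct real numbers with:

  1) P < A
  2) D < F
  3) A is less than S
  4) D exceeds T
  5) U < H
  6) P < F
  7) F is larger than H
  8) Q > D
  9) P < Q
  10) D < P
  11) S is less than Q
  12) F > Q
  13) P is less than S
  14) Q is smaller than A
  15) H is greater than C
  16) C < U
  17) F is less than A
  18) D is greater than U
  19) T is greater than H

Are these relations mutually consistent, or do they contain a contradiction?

Chaining the given relations yields S < Q < F < A, so S < A. But one relation states A < S. These cannot both hold.

inconsistent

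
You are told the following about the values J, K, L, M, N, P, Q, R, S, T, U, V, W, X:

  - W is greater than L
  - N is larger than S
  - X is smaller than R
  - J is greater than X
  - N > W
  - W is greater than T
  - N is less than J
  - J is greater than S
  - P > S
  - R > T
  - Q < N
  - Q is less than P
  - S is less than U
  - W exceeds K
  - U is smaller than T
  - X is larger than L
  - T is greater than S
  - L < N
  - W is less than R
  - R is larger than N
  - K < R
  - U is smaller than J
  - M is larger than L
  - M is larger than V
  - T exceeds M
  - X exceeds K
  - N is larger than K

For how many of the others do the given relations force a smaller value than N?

9

Directly below N: S, L, K, W, Q.
One step further: T (6 so far).
One step further: M, U (8 so far).
One step further: V (9 so far).
Nothing else is reachable below N; 9 in all.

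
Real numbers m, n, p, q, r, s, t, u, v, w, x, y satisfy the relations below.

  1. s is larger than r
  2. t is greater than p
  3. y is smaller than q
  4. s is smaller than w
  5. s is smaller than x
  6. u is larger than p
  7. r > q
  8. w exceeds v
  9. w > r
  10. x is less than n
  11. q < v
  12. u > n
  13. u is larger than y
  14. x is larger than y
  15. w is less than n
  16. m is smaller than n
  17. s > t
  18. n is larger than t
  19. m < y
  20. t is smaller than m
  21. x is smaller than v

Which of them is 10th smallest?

w

The consecutive relations fix a unique order: p < t < m < y < q < r < s < x < v < w < n < u.
The 10th smallest is w.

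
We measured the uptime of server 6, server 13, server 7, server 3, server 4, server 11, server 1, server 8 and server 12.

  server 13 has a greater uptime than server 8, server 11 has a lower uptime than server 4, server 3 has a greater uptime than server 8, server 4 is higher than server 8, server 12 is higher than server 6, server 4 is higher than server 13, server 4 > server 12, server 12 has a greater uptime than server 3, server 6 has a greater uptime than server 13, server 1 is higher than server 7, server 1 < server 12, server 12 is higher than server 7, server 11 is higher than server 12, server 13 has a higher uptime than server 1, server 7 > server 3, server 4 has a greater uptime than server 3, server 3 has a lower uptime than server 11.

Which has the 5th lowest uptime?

server 13

Piecing the relations together gives one ordering: server 8 < server 3 < server 7 < server 1 < server 13 < server 6 < server 12 < server 11 < server 4.
Counting 5 from the smallest end gives server 13.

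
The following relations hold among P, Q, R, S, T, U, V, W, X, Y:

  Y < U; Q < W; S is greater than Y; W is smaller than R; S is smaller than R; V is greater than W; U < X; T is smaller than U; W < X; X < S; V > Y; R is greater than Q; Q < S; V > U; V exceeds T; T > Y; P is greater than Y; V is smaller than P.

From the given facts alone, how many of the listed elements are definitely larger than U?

5

The elements the relations force above U are X, V, S, R, P — no chain reaches any other.
That is 5.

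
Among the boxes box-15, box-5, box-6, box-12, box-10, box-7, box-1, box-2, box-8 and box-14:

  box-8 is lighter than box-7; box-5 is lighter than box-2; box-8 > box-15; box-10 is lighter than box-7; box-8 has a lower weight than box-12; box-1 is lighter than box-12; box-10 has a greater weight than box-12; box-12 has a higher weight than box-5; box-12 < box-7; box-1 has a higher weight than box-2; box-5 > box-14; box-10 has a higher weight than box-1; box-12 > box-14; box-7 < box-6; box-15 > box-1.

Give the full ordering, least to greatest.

Nothing is placed below box-14, so it is least; from there box-14 < box-5; box-5 < box-2; box-2 < box-1; box-1 < box-15; box-15 < box-8; box-8 < box-12; box-12 < box-10; box-10 < box-7; box-7 < box-6, each given directly.

box-14 < box-5 < box-2 < box-1 < box-15 < box-8 < box-12 < box-10 < box-7 < box-6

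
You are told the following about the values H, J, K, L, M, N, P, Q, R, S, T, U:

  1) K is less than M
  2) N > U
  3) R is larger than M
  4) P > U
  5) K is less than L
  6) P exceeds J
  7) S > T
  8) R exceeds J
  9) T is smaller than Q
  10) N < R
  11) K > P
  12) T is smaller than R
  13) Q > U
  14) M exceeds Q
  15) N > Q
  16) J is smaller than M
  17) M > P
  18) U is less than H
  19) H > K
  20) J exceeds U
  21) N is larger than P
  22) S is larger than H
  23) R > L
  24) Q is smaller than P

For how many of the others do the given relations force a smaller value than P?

The elements the relations force below P are U, J, T, Q — no chain reaches any other.
That is 4.

4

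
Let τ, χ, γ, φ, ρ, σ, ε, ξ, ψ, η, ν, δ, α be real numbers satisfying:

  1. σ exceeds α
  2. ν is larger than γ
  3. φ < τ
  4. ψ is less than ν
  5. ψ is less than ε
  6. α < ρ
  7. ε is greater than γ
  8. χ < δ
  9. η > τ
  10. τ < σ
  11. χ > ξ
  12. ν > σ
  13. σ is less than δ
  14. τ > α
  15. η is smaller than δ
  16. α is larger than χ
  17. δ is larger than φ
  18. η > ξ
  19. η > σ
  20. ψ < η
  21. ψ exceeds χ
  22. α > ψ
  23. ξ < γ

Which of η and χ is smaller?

The relevant relations are χ < ψ; ψ < α; α < τ; τ < σ; σ < η.
Together: χ < ψ < α < τ < σ < η.
So χ < η; χ is the smaller of the two.

χ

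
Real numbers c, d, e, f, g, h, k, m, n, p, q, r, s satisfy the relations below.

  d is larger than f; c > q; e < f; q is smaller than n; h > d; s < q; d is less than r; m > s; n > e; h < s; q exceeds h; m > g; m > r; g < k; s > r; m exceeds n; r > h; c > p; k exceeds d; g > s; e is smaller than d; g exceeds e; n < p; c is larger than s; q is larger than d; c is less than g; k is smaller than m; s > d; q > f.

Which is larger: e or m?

e < f and f < d give e < d.
Then d < h extends the chain to h.
Then h < r extends the chain to r.
Then r < s extends the chain to s.
Then s < q extends the chain to q.
With q < n: e < f < d < h < r < s < q < n.
With n < p: e < f < d < h < r < s < q < n < p.
Then p < c extends the chain to c.
With c < g: e < f < d < h < r < s < q < n < p < c < g.
Then g < k extends the chain to k.
With k < m: e < f < d < h < r < s < q < n < p < c < g < k < m.
So e < m; m is the larger of the two.

m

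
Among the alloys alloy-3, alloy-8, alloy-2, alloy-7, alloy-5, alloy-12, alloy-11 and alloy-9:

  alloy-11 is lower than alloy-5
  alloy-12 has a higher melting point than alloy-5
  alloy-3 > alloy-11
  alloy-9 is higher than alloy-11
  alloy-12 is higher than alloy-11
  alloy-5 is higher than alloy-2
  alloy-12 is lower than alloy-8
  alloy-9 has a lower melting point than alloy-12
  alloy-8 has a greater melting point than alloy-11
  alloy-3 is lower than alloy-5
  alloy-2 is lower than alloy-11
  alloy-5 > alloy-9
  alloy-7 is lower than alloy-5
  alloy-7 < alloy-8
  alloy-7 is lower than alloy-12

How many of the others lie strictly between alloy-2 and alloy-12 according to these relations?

4

Chaining upward from alloy-2 reaches: alloy-11, alloy-3, alloy-9, alloy-5, alloy-8.
Chaining downward from alloy-12 reaches: alloy-11, alloy-3, alloy-7, alloy-9, alloy-5.
Strictly between alloy-2 and alloy-12 are those in both lists: alloy-11, alloy-3, alloy-9, alloy-5 — 4 elements.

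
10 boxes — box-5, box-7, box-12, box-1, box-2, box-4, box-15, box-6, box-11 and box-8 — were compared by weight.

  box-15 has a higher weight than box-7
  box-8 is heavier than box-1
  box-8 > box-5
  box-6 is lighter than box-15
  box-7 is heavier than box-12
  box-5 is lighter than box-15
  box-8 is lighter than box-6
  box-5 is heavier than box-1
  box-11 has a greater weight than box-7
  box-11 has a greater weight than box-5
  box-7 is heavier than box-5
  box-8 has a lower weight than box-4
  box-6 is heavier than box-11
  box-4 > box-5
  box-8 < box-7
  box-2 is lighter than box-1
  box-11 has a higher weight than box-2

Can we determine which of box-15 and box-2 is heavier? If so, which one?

box-15

The relevant relations are box-2 < box-1; box-1 < box-5; box-5 < box-8; box-8 < box-7; box-7 < box-11; box-11 < box-6; box-6 < box-15.
Chaining these gives box-2 < box-1 < box-5 < box-8 < box-7 < box-11 < box-6 < box-15.
So box-15 is heavier.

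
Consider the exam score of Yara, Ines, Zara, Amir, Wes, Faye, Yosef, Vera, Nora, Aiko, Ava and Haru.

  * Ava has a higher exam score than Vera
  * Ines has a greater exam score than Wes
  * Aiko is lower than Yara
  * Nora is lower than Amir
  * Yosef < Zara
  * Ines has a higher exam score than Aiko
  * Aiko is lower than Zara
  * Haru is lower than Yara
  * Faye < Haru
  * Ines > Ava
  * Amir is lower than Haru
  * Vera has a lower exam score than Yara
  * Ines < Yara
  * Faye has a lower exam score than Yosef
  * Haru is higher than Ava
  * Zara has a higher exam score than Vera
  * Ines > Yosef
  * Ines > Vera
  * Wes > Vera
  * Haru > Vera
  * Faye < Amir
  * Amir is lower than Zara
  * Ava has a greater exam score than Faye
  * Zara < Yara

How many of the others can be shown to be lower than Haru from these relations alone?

5

Directly below Haru: Vera, Faye, Ava, Amir.
One step further: Nora (5 so far).
Nothing else is reachable below Haru; 5 in all.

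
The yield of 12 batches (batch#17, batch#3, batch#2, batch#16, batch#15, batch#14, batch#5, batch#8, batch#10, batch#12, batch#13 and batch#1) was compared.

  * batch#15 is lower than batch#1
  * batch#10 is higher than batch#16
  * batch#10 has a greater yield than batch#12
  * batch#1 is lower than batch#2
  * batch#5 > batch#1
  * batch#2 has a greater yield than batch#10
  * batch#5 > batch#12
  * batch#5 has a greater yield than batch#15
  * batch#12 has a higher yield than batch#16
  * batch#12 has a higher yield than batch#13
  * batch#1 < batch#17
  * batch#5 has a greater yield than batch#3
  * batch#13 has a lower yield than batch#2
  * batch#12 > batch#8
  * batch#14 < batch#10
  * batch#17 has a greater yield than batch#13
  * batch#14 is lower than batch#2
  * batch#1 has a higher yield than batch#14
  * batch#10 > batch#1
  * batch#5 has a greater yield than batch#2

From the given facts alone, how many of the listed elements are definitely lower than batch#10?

The elements the relations force below batch#10 are batch#8, batch#15, batch#16, batch#14, batch#1, batch#13, batch#12 — no chain reaches any other.
That is 7.

7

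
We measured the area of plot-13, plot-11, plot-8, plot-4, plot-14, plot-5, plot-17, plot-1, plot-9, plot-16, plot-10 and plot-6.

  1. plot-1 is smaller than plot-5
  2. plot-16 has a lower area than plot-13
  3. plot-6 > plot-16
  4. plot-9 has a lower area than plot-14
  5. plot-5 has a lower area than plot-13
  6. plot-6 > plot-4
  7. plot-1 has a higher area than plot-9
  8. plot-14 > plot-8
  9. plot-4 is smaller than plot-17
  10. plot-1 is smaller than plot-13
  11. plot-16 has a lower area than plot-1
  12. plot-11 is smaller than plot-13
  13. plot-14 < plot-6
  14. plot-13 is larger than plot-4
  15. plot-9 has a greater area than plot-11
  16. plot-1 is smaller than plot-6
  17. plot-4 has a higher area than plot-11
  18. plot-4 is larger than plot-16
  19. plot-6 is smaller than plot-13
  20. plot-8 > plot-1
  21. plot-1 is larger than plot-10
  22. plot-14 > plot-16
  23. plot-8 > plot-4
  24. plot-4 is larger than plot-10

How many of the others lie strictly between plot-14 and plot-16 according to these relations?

3

The relations place plot-16 below plot-14. An element lies strictly between them when it is forced above plot-16 and also forced below plot-14.
Above plot-16: {plot-1, plot-5, plot-4, plot-8, plot-17, plot-6, plot-13}. Below plot-14: {plot-10, plot-11, plot-9, plot-1, plot-4, plot-8}.
Intersection: {plot-1, plot-4, plot-8} — 3.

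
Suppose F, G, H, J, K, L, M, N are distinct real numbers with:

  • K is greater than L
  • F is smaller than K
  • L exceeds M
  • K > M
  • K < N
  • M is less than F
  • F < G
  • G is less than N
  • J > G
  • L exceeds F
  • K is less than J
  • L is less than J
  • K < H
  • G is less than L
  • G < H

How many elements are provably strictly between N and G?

Chaining upward from G reaches: L, K, H, J.
Chaining downward from N reaches: M, F, L, K.
Strictly between G and N are those in both lists: L, K — 2 elements.

2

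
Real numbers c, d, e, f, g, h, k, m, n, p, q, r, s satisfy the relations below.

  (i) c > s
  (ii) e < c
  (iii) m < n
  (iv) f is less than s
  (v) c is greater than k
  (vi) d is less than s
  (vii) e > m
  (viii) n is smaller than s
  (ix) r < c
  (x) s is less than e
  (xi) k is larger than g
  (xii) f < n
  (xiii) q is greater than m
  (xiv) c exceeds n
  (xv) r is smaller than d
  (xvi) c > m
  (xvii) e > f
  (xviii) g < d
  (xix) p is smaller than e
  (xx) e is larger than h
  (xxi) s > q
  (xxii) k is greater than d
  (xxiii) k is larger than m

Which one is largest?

c

r is not greatest since r < d; m is not greatest since m < n; f is not greatest since f < e; n is not greatest since n < s; g is not greatest since g < d; q is not greatest since q < s; d is not greatest since d < k; h is not greatest since h < e; k is not greatest since k < c; p is not greatest since p < e; s is not greatest since s < c; e is not greatest since e < c.
Only c has nothing above it, so c is the largest.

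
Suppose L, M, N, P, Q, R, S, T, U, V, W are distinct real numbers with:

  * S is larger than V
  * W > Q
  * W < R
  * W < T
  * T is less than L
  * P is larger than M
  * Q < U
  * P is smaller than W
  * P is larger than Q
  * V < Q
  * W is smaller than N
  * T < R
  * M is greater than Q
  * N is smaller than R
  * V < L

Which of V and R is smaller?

The relevant relations are V < Q; Q < M; M < P; P < W; W < T; T < R.
Chaining these gives V < Q < M < P < W < T < R.
So V < R; V is the smaller of the two.

V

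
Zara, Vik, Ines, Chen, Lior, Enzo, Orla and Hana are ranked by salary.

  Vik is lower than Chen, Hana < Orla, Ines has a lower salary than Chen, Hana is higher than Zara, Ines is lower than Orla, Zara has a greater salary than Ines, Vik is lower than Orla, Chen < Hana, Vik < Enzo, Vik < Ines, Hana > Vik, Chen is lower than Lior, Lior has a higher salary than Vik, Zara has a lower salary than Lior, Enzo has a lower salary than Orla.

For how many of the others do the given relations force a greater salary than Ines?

The elements the relations force above Ines are Zara, Chen, Hana, Orla, Lior — no chain reaches any other.
That is 5.

5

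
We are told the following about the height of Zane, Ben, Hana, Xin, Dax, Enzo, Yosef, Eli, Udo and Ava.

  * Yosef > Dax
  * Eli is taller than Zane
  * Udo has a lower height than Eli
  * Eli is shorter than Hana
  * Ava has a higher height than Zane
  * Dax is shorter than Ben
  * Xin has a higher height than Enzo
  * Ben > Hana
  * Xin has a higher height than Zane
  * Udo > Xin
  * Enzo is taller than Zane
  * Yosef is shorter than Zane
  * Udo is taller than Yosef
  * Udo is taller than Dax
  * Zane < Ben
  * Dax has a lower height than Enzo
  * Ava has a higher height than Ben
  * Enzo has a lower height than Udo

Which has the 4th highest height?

Piecing the relations together gives one ordering: Dax < Yosef < Zane < Enzo < Xin < Udo < Eli < Hana < Ben < Ava.
The 4th largest is Eli.

Eli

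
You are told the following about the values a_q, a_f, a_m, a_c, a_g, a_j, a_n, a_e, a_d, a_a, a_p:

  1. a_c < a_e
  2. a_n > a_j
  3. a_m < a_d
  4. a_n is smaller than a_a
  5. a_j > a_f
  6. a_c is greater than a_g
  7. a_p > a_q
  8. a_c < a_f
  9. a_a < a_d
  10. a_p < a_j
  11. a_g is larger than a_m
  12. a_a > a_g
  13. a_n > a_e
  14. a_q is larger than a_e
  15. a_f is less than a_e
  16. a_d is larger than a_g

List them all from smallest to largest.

a_m < a_g < a_c < a_f < a_e < a_q < a_p < a_j < a_n < a_a < a_d

Each adjacent pair is fixed by a given relation: a_m < a_g; a_g < a_c; a_c < a_f; a_f < a_e; a_e < a_q; a_q < a_p; a_p < a_j; a_j < a_n; a_n < a_a; a_a < a_d. Chaining them end to end gives the full order.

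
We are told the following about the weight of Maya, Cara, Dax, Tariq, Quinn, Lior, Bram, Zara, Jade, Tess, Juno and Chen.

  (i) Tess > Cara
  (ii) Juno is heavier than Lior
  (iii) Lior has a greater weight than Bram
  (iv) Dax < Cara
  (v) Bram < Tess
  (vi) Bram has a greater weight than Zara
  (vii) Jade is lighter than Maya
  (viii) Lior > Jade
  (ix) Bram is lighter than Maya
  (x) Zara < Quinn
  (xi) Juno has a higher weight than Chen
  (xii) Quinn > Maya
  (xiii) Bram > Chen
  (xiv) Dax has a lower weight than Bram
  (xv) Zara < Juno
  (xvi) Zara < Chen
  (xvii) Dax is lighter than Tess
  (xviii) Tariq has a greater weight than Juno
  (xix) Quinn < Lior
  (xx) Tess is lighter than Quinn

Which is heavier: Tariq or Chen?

Link the given pairs in sequence: Chen < Bram; Bram < Tess; Tess < Quinn; Quinn < Lior; Lior < Juno; Juno < Tariq.
Together: Chen < Bram < Tess < Quinn < Lior < Juno < Tariq.
So Chen < Tariq; Tariq is the heavier of the two.

Tariq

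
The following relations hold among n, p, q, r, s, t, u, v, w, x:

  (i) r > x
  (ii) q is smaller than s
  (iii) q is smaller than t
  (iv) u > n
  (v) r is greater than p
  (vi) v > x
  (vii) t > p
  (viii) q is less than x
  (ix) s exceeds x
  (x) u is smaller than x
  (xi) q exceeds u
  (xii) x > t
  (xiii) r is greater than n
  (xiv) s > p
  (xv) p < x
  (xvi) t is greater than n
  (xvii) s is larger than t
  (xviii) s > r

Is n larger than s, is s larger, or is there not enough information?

n < u and u < q give n < q.
With q < x: n < u < q < x.
With x < s: n < u < q < x < s.
So s is larger.

s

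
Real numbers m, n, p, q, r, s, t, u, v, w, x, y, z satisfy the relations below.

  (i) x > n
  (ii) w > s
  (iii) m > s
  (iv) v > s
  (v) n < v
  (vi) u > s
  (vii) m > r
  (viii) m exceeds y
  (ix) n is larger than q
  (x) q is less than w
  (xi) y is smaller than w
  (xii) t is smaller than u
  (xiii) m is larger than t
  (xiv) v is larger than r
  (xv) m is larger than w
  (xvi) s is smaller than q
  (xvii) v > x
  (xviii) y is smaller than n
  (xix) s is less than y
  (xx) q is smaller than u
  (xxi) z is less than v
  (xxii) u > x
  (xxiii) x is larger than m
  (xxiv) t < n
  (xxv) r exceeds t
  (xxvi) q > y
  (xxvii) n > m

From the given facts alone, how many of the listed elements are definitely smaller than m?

From m the given relations immediately reach s, y, t, w, r.
From those, q — 6 in total.
Nothing else is reachable below m; 6 in all.

6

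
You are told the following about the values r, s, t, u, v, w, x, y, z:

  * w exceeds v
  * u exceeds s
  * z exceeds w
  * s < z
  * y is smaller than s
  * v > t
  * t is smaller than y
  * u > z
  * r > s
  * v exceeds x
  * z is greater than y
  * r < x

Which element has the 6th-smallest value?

The consecutive relations fix a unique order: t < y < s < r < x < v < w < z < u.
The 6th smallest is v.

v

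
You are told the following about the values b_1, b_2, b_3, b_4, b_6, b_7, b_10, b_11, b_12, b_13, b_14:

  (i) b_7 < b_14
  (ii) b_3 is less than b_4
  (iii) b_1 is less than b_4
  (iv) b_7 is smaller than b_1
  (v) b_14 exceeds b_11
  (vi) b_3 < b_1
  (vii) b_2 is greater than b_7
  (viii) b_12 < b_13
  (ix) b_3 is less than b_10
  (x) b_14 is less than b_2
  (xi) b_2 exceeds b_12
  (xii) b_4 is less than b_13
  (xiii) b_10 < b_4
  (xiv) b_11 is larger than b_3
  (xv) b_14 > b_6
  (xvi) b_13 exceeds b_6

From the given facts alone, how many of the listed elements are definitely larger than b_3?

From b_3 the given relations immediately reach b_1, b_11, b_10, b_4.
From those, b_14, b_13 — 6 in total.
From those, b_2 — 7 in total.
Nothing else is reachable above b_3; 7 in all.

7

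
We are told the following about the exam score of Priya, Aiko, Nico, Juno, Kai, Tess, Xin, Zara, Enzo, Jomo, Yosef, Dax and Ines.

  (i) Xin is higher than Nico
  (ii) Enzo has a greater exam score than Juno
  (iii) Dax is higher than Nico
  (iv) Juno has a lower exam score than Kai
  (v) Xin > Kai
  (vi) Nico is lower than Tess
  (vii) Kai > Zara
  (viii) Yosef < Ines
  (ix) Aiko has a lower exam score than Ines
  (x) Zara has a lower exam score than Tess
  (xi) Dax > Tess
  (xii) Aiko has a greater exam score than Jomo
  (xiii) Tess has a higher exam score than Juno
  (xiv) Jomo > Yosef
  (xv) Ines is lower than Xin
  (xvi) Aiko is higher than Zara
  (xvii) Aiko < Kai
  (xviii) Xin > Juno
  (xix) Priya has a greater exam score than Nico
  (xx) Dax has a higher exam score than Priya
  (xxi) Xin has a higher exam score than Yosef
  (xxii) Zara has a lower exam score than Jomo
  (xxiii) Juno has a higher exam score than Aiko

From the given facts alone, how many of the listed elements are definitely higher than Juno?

5

From Juno the given relations immediately reach Kai, Tess, Xin, Enzo.
From those, Dax — 5 in total.
No other element is forced above Juno by the given relations, so the count is 5.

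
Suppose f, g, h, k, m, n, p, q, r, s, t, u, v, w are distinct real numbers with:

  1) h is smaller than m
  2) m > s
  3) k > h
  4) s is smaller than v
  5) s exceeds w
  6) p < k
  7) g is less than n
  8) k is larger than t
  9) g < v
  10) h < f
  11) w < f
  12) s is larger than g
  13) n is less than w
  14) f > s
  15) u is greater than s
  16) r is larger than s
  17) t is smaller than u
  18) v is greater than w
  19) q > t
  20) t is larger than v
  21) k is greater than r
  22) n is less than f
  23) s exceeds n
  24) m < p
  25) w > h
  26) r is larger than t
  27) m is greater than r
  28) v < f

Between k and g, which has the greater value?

Following the relations from g: g < n < w < s < v < t < r < m < p < k.
So g < k; k is the larger of the two.

k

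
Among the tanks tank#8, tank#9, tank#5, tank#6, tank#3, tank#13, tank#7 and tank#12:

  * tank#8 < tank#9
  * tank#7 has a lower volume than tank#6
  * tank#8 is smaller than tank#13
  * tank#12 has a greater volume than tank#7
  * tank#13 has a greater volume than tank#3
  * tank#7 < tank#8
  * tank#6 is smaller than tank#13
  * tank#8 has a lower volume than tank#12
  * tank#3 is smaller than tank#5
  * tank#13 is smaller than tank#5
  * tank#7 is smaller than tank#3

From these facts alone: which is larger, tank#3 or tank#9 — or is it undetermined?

Following every chain through tank#3: above tank#3 we get tank#13, tank#5; below tank#3 we get tank#7.
tank#9 is not reached, and no chain runs the other way from tank#9 to tank#3.
So the given relations leave the order of tank#3 and tank#9 undetermined.

undetermined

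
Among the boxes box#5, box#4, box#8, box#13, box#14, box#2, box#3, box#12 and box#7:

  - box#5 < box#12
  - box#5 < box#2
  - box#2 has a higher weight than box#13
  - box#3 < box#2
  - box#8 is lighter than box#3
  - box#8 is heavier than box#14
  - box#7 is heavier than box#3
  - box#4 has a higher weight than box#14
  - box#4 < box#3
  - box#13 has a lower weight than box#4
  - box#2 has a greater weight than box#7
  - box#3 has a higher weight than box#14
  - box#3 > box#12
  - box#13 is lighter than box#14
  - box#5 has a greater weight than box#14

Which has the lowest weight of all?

box#13

box#14 is not least since box#13 < box#14; box#8 is not least since box#14 < box#8; box#4 is not least since box#13 < box#4; box#5 is not least since box#14 < box#5; box#12 is not least since box#5 < box#12; box#3 is not least since box#8 < box#3; box#7 is not least since box#3 < box#7; box#2 is not least since box#3 < box#2.
Only box#13 has nothing below it, so box#13 is the lowest weight.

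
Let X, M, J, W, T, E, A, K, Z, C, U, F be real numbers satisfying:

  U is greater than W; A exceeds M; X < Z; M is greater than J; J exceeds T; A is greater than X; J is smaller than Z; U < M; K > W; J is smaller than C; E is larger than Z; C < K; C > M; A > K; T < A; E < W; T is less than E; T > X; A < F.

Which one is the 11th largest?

Chaining the given pairs: X < T < J < Z < E < W < U < M < C < K < A < F.
The 11th largest is T.

T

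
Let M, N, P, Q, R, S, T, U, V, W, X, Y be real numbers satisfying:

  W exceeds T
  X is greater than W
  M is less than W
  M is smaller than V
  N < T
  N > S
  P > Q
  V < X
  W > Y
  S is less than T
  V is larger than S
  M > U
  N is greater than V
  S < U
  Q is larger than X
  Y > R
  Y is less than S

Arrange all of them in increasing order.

Each adjacent pair is fixed by a given relation: R < Y; Y < S; S < U; U < M; M < V; V < N; N < T; T < W; W < X; X < Q; Q < P. Chaining them end to end gives the full order.

R < Y < S < U < M < V < N < T < W < X < Q < P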